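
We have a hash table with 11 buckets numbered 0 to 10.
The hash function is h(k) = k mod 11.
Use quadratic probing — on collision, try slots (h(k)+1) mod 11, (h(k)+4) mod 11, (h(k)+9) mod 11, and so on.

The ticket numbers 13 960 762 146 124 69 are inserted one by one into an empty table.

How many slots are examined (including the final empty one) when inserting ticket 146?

3

13: h=2 => slot 2
960: h=3 => slot 3
762: h=3, probe 3,4 => slot 4
146: h=3, probe 3,4,7 => slot 7
124: h=3, probe 3,4,7,1 => slot 1
69: h=3, probe 3,4,7,1,8 => slot 8
Table: [—, 124, 13, 960, 762, —, —, 146, 69, —, —]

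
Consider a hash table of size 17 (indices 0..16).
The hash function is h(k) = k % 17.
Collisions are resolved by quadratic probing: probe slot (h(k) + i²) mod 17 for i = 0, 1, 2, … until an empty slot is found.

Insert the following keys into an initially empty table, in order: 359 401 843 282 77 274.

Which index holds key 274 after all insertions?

3

359 hashes to 2; slot 2 is free -> place at 2.
401 hashes to 10; slot 10 is free -> place at 10.
843 hashes to 10; 10 taken -> place at 11.
282 hashes to 10; 10,11 taken -> place at 14.
77 hashes to 9; slot 9 is free -> place at 9.
274 hashes to 2; 2 taken -> place at 3.
Table: [∅, ∅, 359, 274, ∅, ∅, ∅, ∅, ∅, 77, 401, 843, ∅, ∅, 282, ∅, ∅]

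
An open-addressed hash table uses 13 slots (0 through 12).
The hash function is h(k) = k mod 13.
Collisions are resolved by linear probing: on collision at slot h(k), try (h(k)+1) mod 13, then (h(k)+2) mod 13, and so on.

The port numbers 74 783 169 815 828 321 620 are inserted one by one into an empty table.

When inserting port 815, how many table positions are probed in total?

2

74 hashes to 9; slot 9 is free → place at 9.
783 hashes to 3; slot 3 is free → place at 3.
169 hashes to 0; slot 0 is free → place at 0.
815 hashes to 9; 9 taken → place at 10.
828 hashes to 9; 9,10 taken → place at 11.
321 hashes to 9; 9,10,11 taken → place at 12.
620 hashes to 9; 9,10,11,12,0 taken → place at 1.
Table: [169, 620, -, 783, -, -, -, -, -, 74, 815, 828, 321]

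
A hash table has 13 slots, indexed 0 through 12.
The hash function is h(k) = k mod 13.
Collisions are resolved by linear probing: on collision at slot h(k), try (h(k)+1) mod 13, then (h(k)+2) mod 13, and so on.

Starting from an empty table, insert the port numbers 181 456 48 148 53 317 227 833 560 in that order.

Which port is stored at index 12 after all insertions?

Insert 181: h=12, slot 12 empty => index 12.
Insert 456: h=1, slot 1 empty => index 1.
Insert 48: h=9, slot 9 empty => index 9.
Insert 148: h=5, slot 5 empty => index 5.
Insert 53: h=1, slot 1 occupied => index 2.
Insert 317: h=5, slot 5 occupied => index 6.
Insert 227: h=6, slot 6 occupied => index 7.
Insert 833: h=1, slots 1,2 occupied => index 3.
Insert 560: h=1, slots 1,2,3 occupied => index 4.
Table: [-, 456, 53, 833, 560, 148, 317, 227, -, 48, -, -, 181]

181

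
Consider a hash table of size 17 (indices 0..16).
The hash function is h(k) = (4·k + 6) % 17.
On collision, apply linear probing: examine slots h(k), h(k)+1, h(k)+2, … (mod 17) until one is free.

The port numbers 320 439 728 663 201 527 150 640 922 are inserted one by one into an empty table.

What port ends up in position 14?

320 hashes to 11; slot 11 is free → place at 11.
439 hashes to 11; 11 taken → place at 12.
728 hashes to 11; 11,12 taken → place at 13.
663 hashes to 6; slot 6 is free → place at 6.
201 hashes to 11; 11,12,13 taken → place at 14.
527 hashes to 6; 6 taken → place at 7.
150 hashes to 11; 11,12,13,14 taken → place at 15.
640 hashes to 16; slot 16 is free → place at 16.
922 hashes to 5; slot 5 is free → place at 5.
Table: [—, —, —, —, —, 922, 663, 527, —, —, —, 320, 439, 728, 201, 150, 640]

201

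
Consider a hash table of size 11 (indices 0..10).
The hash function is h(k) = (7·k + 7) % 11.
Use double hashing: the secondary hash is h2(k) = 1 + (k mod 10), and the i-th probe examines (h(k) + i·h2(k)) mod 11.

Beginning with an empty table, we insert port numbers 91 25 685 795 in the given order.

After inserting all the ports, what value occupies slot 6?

Insert 91: h=6, slot 6 empty → index 6.
Insert 25: h=6, h2=6, slot 6 occupied → index 1.
Insert 685: h=6, h2=6, slots 6,1 occupied → index 7.
Insert 795: h=6, h2=6, slots 6,1,7 occupied → index 2.
Table: [-, 25, 795, -, -, -, 91, 685, -, -, -]

91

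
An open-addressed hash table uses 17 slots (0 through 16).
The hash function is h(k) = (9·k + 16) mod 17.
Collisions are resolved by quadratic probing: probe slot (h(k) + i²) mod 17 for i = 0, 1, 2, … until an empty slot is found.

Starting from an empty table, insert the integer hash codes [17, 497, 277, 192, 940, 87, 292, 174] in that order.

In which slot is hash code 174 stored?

2

17: h=16 → slot 16
497: h=1 → slot 1
277: h=10 → slot 10
192: h=10, probe 10,11 → slot 11
940: h=10, probe 10,11,14 → slot 14
87: h=0 → slot 0
292: h=9 → slot 9
174: h=1, probe 1,2 → slot 2
Table: [87, 497, 174, ∅, ∅, ∅, ∅, ∅, ∅, 292, 277, 192, ∅, ∅, 940, ∅, 17]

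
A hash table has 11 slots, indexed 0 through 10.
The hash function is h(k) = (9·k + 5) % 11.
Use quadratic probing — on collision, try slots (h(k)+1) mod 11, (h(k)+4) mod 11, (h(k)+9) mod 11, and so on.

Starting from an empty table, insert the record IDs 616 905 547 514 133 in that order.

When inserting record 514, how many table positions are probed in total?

2

Insert 616: h=5, slot 5 empty → index 5.
Insert 905: h=10, slot 10 empty → index 10.
Insert 547: h=0, slot 0 empty → index 0.
Insert 514: h=0, slot 0 occupied → index 1.
Insert 133: h=3, slot 3 empty → index 3.
Table: [547, 514, —, 133, —, 616, —, —, —, —, 905]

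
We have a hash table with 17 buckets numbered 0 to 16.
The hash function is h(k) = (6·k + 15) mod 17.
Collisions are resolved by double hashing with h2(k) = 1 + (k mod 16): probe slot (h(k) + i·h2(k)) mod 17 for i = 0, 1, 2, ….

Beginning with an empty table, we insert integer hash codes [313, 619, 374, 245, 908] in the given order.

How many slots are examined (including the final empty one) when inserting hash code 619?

Insert 313: h=6, slot 6 empty → index 6.
Insert 619: h=6, h2=12, slot 6 occupied → index 1.
Insert 374: h=15, slot 15 empty → index 15.
Insert 245: h=6, h2=6, slot 6 occupied → index 12.
Insert 908: h=6, h2=13, slot 6 occupied → index 2.
Table: [_, 619, 908, _, _, _, 313, _, _, _, _, _, 245, _, _, 374, _]

2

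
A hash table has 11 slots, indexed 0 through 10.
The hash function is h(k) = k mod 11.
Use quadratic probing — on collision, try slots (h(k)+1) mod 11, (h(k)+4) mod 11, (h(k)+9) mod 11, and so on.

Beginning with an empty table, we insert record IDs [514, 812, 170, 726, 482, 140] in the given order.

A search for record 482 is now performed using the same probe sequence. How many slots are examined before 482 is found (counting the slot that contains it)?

2

514 hashes to 8; slot 8 is free => place at 8.
812 hashes to 9; slot 9 is free => place at 9.
170 hashes to 5; slot 5 is free => place at 5.
726 hashes to 0; slot 0 is free => place at 0.
482 hashes to 9; 9 taken => place at 10.
140 hashes to 8; 8,9 taken => place at 1.
Table: [726, 140, _, _, _, 170, _, _, 514, 812, 482]
Lookup 482: h=9, probe 9,10 → found at 10.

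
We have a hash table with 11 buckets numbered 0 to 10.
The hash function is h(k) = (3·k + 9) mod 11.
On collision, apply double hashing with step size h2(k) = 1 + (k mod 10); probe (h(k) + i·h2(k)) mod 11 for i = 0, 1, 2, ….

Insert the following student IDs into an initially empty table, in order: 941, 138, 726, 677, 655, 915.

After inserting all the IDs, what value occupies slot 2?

941: h=5 -> slot 5
138: h=5, h2=9, probe 5,3 -> slot 3
726: h=9 -> slot 9
677: h=5, h2=8, probe 5,2 -> slot 2
655: h=5, h2=6, probe 5,0 -> slot 0
915: h=4 -> slot 4
Table: [655, ., 677, 138, 915, 941, ., ., ., 726, .]

677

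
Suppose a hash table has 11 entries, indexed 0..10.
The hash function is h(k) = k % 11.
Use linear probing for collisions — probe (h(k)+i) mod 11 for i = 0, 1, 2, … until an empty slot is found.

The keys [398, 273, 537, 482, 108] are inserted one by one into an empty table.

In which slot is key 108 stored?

Insert 398: h=2, slot 2 empty -> index 2.
Insert 273: h=9, slot 9 empty -> index 9.
Insert 537: h=9, slot 9 occupied -> index 10.
Insert 482: h=9, slots 9,10 occupied -> index 0.
Insert 108: h=9, slots 9,10,0 occupied -> index 1.
Table: [482, 108, 398, —, —, —, —, —, —, 273, 537]

1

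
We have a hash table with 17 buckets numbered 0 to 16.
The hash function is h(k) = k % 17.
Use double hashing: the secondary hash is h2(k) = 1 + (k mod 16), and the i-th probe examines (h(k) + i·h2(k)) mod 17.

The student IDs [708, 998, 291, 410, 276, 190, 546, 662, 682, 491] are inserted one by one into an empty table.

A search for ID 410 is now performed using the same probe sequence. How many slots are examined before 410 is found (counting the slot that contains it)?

2

708: h=11 => slot 11
998: h=12 => slot 12
291: h=2 => slot 2
410: h=2, h2=11, probe 2,13 => slot 13
276: h=4 => slot 4
190: h=3 => slot 3
546: h=2, h2=3, probe 2,5 => slot 5
662: h=16 => slot 16
682: h=2, h2=11, probe 2,13,7 => slot 7
491: h=15 => slot 15
Table: [., ., 291, 190, 276, 546, ., 682, ., ., ., 708, 998, 410, ., 491, 662]
Lookup 410: h=2, h2=11, probe 2,13 → found at 13.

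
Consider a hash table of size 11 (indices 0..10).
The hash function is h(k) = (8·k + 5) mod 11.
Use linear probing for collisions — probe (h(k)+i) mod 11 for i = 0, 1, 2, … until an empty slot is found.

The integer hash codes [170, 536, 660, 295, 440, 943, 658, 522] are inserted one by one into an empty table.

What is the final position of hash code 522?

7

170 hashes to 1; slot 1 is free => place at 1.
536 hashes to 3; slot 3 is free => place at 3.
660 hashes to 5; slot 5 is free => place at 5.
295 hashes to 0; slot 0 is free => place at 0.
440 hashes to 5; 5 taken => place at 6.
943 hashes to 3; 3 taken => place at 4.
658 hashes to 0; 0,1 taken => place at 2.
522 hashes to 1; 1,2,3,4,5,6 taken => place at 7.
Table: [295, 170, 658, 536, 943, 660, 440, 522, _, _, _]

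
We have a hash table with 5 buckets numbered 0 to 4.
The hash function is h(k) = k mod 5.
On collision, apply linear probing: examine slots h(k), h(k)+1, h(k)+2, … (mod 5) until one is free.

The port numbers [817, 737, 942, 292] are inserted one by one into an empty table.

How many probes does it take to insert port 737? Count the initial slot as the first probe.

817 hashes to 2; slot 2 is free => place at 2.
737 hashes to 2; 2 taken => place at 3.
942 hashes to 2; 2,3 taken => place at 4.
292 hashes to 2; 2,3,4 taken => place at 0.
Table: [292, ∅, 817, 737, 942]

2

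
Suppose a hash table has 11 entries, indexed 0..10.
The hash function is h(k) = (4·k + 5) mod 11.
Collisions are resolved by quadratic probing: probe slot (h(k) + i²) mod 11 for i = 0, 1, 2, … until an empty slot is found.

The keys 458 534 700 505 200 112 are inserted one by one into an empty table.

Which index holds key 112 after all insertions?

458: h=0 -> slot 0
534: h=7 -> slot 7
700: h=0, probe 0,1 -> slot 1
505: h=1, probe 1,2 -> slot 2
200: h=2, probe 2,3 -> slot 3
112: h=2, probe 2,3,6 -> slot 6
Table: [458, 700, 505, 200, -, -, 112, 534, -, -, -]

6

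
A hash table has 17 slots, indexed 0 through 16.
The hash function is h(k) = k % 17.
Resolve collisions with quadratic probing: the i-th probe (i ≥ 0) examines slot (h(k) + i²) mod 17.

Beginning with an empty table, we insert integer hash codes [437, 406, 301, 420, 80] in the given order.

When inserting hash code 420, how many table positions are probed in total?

3

Insert 437: h=12, slot 12 empty -> index 12.
Insert 406: h=15, slot 15 empty -> index 15.
Insert 301: h=12, slot 12 occupied -> index 13.
Insert 420: h=12, slots 12,13 occupied -> index 16.
Insert 80: h=12, slots 12,13,16 occupied -> index 4.
Table: [-, -, -, -, 80, -, -, -, -, -, -, -, 437, 301, -, 406, 420]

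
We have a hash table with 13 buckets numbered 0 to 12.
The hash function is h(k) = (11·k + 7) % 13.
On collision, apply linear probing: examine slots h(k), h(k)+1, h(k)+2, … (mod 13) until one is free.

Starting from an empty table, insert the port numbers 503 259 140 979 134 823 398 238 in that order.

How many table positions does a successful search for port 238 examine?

503: h=2 -> slot 2
259: h=9 -> slot 9
140: h=0 -> slot 0
979: h=12 -> slot 12
134: h=12, probe 12,0,1 -> slot 1
823: h=12, probe 12,0,1,2,3 -> slot 3
398: h=4 -> slot 4
238: h=12, probe 12,0,1,2,3,4,5 -> slot 5
Table: [140, 134, 503, 823, 398, 238, ∅, ∅, ∅, 259, ∅, ∅, 979]
Lookup 238: h=12, probe 12,0,1,2,3,4,5 → found at 5.

7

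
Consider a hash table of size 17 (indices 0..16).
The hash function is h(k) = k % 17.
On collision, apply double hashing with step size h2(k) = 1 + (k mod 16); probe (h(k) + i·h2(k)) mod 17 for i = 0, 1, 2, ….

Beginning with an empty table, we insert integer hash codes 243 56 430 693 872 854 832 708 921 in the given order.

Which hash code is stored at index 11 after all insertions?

708

243 hashes to 5; slot 5 is free -> place at 5.
56 hashes to 5, h2=9; 5 taken -> place at 14.
430 hashes to 5, h2=15; 5 taken -> place at 3.
693 hashes to 13; slot 13 is free -> place at 13.
872 hashes to 5, h2=9; 5,14 taken -> place at 6.
854 hashes to 4; slot 4 is free -> place at 4.
832 hashes to 16; slot 16 is free -> place at 16.
708 hashes to 11; slot 11 is free -> place at 11.
921 hashes to 3, h2=10; 3,13,6,16 taken -> place at 9.
Table: [., ., ., 430, 854, 243, 872, ., ., 921, ., 708, ., 693, 56, ., 832]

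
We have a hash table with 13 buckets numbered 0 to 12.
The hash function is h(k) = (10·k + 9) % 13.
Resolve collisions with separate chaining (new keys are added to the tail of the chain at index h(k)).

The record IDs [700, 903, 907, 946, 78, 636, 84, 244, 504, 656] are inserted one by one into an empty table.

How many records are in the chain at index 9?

1

Insert 700: h=2, bucket 2 empty -> new chain.
Insert 903: h=4, bucket 4 empty -> new chain.
Insert 907: h=5, bucket 5 empty -> new chain.
Insert 946: h=5, bucket 5 nonempty -> append to chain.
Insert 78: h=9, bucket 9 empty -> new chain.
Insert 636: h=12, bucket 12 empty -> new chain.
Insert 84: h=4, bucket 4 nonempty -> append to chain.
Insert 244: h=5, bucket 5 nonempty -> append to chain.
Insert 504: h=5, bucket 5 nonempty -> append to chain.
Insert 656: h=4, bucket 4 nonempty -> append to chain.
Final buckets:
0: -
1: -
2: 700
3: -
4: 903 -> 84 -> 656
5: 907 -> 946 -> 244 -> 504
6: -
7: -
8: -
9: 78
10: -
11: -
12: 636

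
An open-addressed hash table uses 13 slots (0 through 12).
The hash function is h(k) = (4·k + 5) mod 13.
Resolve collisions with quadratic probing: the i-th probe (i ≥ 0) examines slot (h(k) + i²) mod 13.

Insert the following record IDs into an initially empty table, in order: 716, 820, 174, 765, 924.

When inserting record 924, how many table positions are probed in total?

3

Insert 716: h=9, slot 9 empty => index 9.
Insert 820: h=9, slot 9 occupied => index 10.
Insert 174: h=12, slot 12 empty => index 12.
Insert 765: h=10, slot 10 occupied => index 11.
Insert 924: h=9, slots 9,10 occupied => index 0.
Table: [924, ∅, ∅, ∅, ∅, ∅, ∅, ∅, ∅, 716, 820, 765, 174]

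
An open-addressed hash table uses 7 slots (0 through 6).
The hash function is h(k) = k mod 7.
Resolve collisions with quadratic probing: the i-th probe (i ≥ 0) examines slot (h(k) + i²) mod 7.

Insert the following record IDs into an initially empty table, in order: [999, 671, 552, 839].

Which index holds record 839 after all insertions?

3

Insert 999: h=5, slot 5 empty -> index 5.
Insert 671: h=6, slot 6 empty -> index 6.
Insert 552: h=6, slot 6 occupied -> index 0.
Insert 839: h=6, slots 6,0 occupied -> index 3.
Table: [552, ., ., 839, ., 999, 671]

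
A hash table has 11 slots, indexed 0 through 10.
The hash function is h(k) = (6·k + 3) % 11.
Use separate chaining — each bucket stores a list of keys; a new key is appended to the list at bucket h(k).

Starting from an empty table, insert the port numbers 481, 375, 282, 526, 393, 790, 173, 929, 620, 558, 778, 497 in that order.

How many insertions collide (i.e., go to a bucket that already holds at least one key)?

481 → bucket 7
375 → bucket 9
282 → bucket 1
526 → bucket 2
393 → bucket 7 (collision)
790 → bucket 2 (collision)
173 → bucket 7 (collision)
929 → bucket 0
620 → bucket 5
558 → bucket 7 (collision)
778 → bucket 7 (collision)
497 → bucket 4
Final buckets:
0: 929
1: 282
2: 526 -> 790
3: ∅
4: 497
5: 620
6: ∅
7: 481 -> 393 -> 173 -> 558 -> 778
8: ∅
9: 375
10: ∅

5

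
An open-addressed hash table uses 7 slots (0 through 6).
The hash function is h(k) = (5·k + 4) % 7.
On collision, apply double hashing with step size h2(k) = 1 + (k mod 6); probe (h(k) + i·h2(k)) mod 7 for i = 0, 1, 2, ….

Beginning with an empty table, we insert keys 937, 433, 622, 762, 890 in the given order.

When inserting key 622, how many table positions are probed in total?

Insert 937: h=6, slot 6 empty => index 6.
Insert 433: h=6, h2=2, slot 6 occupied => index 1.
Insert 622: h=6, h2=5, slot 6 occupied => index 4.
Insert 762: h=6, h2=1, slot 6 occupied => index 0.
Insert 890: h=2, slot 2 empty => index 2.
Table: [762, 433, 890, ∅, 622, ∅, 937]

2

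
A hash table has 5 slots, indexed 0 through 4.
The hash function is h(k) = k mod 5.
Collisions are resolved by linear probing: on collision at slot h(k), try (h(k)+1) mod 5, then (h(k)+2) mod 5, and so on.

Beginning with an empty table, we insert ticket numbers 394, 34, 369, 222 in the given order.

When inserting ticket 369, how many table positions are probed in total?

3

394 hashes to 4; slot 4 is free → place at 4.
34 hashes to 4; 4 taken → place at 0.
369 hashes to 4; 4,0 taken → place at 1.
222 hashes to 2; slot 2 is free → place at 2.
Table: [34, 369, 222, —, 394]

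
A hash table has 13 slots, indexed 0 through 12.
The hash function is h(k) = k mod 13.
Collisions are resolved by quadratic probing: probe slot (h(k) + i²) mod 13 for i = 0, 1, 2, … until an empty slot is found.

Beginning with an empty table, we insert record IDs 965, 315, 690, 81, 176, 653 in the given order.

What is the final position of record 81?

7

965: h=3 → slot 3
315: h=3, probe 3,4 → slot 4
690: h=1 → slot 1
81: h=3, probe 3,4,7 → slot 7
176: h=7, probe 7,8 → slot 8
653: h=3, probe 3,4,7,12 → slot 12
Table: [., 690, ., 965, 315, ., ., 81, 176, ., ., ., 653]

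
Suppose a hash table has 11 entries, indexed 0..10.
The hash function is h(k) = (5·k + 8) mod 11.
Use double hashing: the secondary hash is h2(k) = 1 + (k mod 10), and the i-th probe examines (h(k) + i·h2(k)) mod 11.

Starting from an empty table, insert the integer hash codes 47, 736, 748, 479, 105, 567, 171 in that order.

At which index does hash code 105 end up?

47 hashes to 1; slot 1 is free => place at 1.
736 hashes to 3; slot 3 is free => place at 3.
748 hashes to 8; slot 8 is free => place at 8.
479 hashes to 5; slot 5 is free => place at 5.
105 hashes to 5, h2=6; 5 taken => place at 0.
567 hashes to 5, h2=8; 5 taken => place at 2.
171 hashes to 5, h2=2; 5 taken => place at 7.
Table: [105, 47, 567, 736, -, 479, -, 171, 748, -, -]

0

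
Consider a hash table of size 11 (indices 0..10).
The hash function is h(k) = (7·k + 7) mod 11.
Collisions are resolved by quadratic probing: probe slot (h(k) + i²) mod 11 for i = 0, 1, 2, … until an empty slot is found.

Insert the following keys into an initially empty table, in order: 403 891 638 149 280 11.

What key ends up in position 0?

403 hashes to 1; slot 1 is free → place at 1.
891 hashes to 7; slot 7 is free → place at 7.
638 hashes to 7; 7 taken → place at 8.
149 hashes to 5; slot 5 is free → place at 5.
280 hashes to 9; slot 9 is free → place at 9.
11 hashes to 7; 7,8 taken → place at 0.
Table: [11, 403, _, _, _, 149, _, 891, 638, 280, _]

11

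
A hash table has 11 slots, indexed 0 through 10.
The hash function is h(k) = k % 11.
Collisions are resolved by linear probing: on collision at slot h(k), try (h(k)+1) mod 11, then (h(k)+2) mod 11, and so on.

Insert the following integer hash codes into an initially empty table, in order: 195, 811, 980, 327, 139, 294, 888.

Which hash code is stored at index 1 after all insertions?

Insert 195: h=8, slot 8 empty → index 8.
Insert 811: h=8, slot 8 occupied → index 9.
Insert 980: h=1, slot 1 empty → index 1.
Insert 327: h=8, slots 8,9 occupied → index 10.
Insert 139: h=7, slot 7 empty → index 7.
Insert 294: h=8, slots 8,9,10 occupied → index 0.
Insert 888: h=8, slots 8,9,10,0,1 occupied → index 2.
Table: [294, 980, 888, —, —, —, —, 139, 195, 811, 327]

980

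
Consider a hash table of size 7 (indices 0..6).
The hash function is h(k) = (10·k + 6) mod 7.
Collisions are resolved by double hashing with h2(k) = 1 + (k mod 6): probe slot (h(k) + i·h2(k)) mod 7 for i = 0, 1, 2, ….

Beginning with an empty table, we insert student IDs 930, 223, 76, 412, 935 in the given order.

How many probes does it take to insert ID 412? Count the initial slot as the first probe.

930 hashes to 3; slot 3 is free -> place at 3.
223 hashes to 3, h2=2; 3 taken -> place at 5.
76 hashes to 3, h2=5; 3 taken -> place at 1.
412 hashes to 3, h2=5; 3,1 taken -> place at 6.
935 hashes to 4; slot 4 is free -> place at 4.
Table: [-, 76, -, 930, 935, 223, 412]

3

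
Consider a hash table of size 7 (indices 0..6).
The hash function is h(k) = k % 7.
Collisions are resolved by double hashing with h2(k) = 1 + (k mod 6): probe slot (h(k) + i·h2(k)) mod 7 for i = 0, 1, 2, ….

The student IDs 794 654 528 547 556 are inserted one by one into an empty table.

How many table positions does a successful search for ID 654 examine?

794: h=3 => slot 3
654: h=3, h2=1, probe 3,4 => slot 4
528: h=3, h2=1, probe 3,4,5 => slot 5
547: h=1 => slot 1
556: h=3, h2=5, probe 3,1,6 => slot 6
Table: [., 547, ., 794, 654, 528, 556]
Lookup 654: h=3, h2=1, probe 3,4 → found at 4.

2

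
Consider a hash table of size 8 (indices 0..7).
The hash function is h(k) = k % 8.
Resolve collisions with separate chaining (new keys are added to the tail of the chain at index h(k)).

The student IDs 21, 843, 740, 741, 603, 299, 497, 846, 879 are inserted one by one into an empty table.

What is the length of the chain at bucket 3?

21 → bucket 5
843 → bucket 3
740 → bucket 4
741 → bucket 5 (collision)
603 → bucket 3 (collision)
299 → bucket 3 (collision)
497 → bucket 1
846 → bucket 6
879 → bucket 7
Final buckets:
0: ∅
1: 497
2: ∅
3: 843 -> 603 -> 299
4: 740
5: 21 -> 741
6: 846
7: 879

3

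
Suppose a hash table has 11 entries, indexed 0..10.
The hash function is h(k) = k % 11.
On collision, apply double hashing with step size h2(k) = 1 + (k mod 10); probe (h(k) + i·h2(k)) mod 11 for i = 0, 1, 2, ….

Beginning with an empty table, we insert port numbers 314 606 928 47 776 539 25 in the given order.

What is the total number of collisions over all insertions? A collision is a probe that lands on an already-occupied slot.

2

Insert 314: h=6, slot 6 empty => index 6.
Insert 606: h=1, slot 1 empty => index 1.
Insert 928: h=4, slot 4 empty => index 4.
Insert 47: h=3, slot 3 empty => index 3.
Insert 776: h=6, h2=7, slot 6 occupied => index 2.
Insert 539: h=0, slot 0 empty => index 0.
Insert 25: h=3, h2=6, slot 3 occupied => index 9.
Table: [539, 606, 776, 47, 928, -, 314, -, -, 25, -]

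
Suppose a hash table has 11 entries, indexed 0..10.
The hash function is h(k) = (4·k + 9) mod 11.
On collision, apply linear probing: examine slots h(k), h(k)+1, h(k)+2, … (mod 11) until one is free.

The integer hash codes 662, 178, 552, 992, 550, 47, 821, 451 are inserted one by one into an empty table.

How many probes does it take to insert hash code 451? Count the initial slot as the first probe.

4

Insert 662: h=6, slot 6 empty → index 6.
Insert 178: h=6, slot 6 occupied → index 7.
Insert 552: h=6, slots 6,7 occupied → index 8.
Insert 992: h=6, slots 6,7,8 occupied → index 9.
Insert 550: h=9, slot 9 occupied → index 10.
Insert 47: h=10, slot 10 occupied → index 0.
Insert 821: h=4, slot 4 empty → index 4.
Insert 451: h=9, slots 9,10,0 occupied → index 1.
Table: [47, 451, ., ., 821, ., 662, 178, 552, 992, 550]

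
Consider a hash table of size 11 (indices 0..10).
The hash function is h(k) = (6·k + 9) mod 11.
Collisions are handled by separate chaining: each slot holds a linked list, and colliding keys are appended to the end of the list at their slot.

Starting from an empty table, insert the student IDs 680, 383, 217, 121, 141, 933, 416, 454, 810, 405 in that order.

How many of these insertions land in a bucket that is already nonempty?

Insert 680: h=8, bucket 8 empty → new chain.
Insert 383: h=8, bucket 8 nonempty → append to chain.
Insert 217: h=2, bucket 2 empty → new chain.
Insert 121: h=9, bucket 9 empty → new chain.
Insert 141: h=8, bucket 8 nonempty → append to chain.
Insert 933: h=8, bucket 8 nonempty → append to chain.
Insert 416: h=8, bucket 8 nonempty → append to chain.
Insert 454: h=5, bucket 5 empty → new chain.
Insert 810: h=7, bucket 7 empty → new chain.
Insert 405: h=8, bucket 8 nonempty → append to chain.
Final buckets:
0: ∅
1: ∅
2: 217
3: ∅
4: ∅
5: 454
6: ∅
7: 810
8: 680 -> 383 -> 141 -> 933 -> 416 -> 405
9: 121
10: ∅

5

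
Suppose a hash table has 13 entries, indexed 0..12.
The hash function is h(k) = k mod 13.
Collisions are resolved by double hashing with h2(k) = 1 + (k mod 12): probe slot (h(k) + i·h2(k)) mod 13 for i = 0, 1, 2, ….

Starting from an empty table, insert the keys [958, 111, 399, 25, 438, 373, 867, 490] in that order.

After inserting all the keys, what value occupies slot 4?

958: h=9 => slot 9
111: h=7 => slot 7
399: h=9, h2=4, probe 9,0 => slot 0
25: h=12 => slot 12
438: h=9, h2=7, probe 9,3 => slot 3
373: h=9, h2=2, probe 9,11 => slot 11
867: h=9, h2=4, probe 9,0,4 => slot 4
490: h=9, h2=11, probe 9,7,5 => slot 5
Table: [399, ., ., 438, 867, 490, ., 111, ., 958, ., 373, 25]

867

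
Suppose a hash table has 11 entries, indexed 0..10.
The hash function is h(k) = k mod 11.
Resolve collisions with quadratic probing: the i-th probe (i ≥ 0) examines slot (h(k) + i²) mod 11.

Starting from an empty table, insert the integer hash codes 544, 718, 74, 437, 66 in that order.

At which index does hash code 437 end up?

9

544: h=5 → slot 5
718: h=3 → slot 3
74: h=8 → slot 8
437: h=8, probe 8,9 → slot 9
66: h=0 → slot 0
Table: [66, _, _, 718, _, 544, _, _, 74, 437, _]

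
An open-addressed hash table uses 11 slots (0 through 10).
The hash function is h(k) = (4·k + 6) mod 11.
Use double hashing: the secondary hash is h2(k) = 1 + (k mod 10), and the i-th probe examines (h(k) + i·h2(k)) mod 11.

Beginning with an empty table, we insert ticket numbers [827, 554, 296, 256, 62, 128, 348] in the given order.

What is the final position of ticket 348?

827: h=3 -> slot 3
554: h=0 -> slot 0
296: h=2 -> slot 2
256: h=7 -> slot 7
62: h=1 -> slot 1
128: h=1, h2=9, probe 1,10 -> slot 10
348: h=1, h2=9, probe 1,10,8 -> slot 8
Table: [554, 62, 296, 827, ∅, ∅, ∅, 256, 348, ∅, 128]

8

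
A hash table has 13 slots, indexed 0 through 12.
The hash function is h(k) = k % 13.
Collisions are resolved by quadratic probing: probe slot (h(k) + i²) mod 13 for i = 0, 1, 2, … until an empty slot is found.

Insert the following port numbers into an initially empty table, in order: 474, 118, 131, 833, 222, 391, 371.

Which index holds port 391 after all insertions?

4

474: h=6 → slot 6
118: h=1 → slot 1
131: h=1, probe 1,2 → slot 2
833: h=1, probe 1,2,5 → slot 5
222: h=1, probe 1,2,5,10 → slot 10
391: h=1, probe 1,2,5,10,4 → slot 4
371: h=7 → slot 7
Table: [∅, 118, 131, ∅, 391, 833, 474, 371, ∅, ∅, 222, ∅, ∅]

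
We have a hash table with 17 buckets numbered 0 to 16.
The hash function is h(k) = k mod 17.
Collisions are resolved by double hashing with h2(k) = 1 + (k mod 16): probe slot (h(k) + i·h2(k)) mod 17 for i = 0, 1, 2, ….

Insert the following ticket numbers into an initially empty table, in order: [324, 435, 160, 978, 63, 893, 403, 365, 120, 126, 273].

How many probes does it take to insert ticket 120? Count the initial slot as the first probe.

3

324: h=1 -> slot 1
435: h=10 -> slot 10
160: h=7 -> slot 7
978: h=9 -> slot 9
63: h=12 -> slot 12
893: h=9, h2=14, probe 9,6 -> slot 6
403: h=12, h2=4, probe 12,16 -> slot 16
365: h=8 -> slot 8
120: h=1, h2=9, probe 1,10,2 -> slot 2
126: h=7, h2=15, probe 7,5 -> slot 5
273: h=1, h2=2, probe 1,3 -> slot 3
Table: [_, 324, 120, 273, _, 126, 893, 160, 365, 978, 435, _, 63, _, _, _, 403]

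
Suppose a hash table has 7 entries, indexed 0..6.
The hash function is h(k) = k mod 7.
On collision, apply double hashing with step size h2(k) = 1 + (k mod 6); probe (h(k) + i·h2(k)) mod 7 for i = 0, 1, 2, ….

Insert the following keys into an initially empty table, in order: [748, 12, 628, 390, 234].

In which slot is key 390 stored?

0

Insert 748: h=6, slot 6 empty → index 6.
Insert 12: h=5, slot 5 empty → index 5.
Insert 628: h=5, h2=5, slot 5 occupied → index 3.
Insert 390: h=5, h2=1, slots 5,6 occupied → index 0.
Insert 234: h=3, h2=1, slot 3 occupied → index 4.
Table: [390, —, —, 628, 234, 12, 748]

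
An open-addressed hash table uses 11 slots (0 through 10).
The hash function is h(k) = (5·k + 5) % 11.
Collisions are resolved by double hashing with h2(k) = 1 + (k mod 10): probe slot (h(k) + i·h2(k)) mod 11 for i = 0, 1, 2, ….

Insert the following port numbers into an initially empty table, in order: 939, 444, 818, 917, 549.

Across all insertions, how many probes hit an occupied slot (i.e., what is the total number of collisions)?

4

Insert 939: h=3, slot 3 empty → index 3.
Insert 444: h=3, h2=5, slot 3 occupied → index 8.
Insert 818: h=3, h2=9, slot 3 occupied → index 1.
Insert 917: h=3, h2=8, slot 3 occupied → index 0.
Insert 549: h=0, h2=10, slot 0 occupied → index 10.
Table: [917, 818, ., 939, ., ., ., ., 444, ., 549]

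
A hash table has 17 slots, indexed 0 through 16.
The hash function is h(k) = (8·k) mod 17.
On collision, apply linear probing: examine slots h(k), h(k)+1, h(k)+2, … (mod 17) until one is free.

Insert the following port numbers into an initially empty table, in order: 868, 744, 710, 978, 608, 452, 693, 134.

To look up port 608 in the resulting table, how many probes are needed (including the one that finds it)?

4

Insert 868: h=8, slot 8 empty => index 8.
Insert 744: h=2, slot 2 empty => index 2.
Insert 710: h=2, slot 2 occupied => index 3.
Insert 978: h=4, slot 4 empty => index 4.
Insert 608: h=2, slots 2,3,4 occupied => index 5.
Insert 452: h=12, slot 12 empty => index 12.
Insert 693: h=2, slots 2,3,4,5 occupied => index 6.
Insert 134: h=1, slot 1 empty => index 1.
Table: [∅, 134, 744, 710, 978, 608, 693, ∅, 868, ∅, ∅, ∅, 452, ∅, ∅, ∅, ∅]
Lookup 608: h=2, probe 2,3,4,5 → found at 5.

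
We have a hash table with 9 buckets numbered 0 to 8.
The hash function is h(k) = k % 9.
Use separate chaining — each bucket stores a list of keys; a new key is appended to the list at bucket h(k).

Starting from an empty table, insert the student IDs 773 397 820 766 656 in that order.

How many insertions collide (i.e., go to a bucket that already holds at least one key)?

773 → bucket 8
397 → bucket 1
820 → bucket 1 (collision)
766 → bucket 1 (collision)
656 → bucket 8 (collision)
Final buckets:
0: _
1: 397 -> 820 -> 766
2: _
3: _
4: _
5: _
6: _
7: _
8: 773 -> 656

3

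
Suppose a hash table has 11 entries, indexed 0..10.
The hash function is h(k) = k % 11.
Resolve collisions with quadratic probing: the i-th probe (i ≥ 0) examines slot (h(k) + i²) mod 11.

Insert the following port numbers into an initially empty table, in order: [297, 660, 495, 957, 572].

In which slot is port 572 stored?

5

297: h=0 → slot 0
660: h=0, probe 0,1 → slot 1
495: h=0, probe 0,1,4 → slot 4
957: h=0, probe 0,1,4,9 → slot 9
572: h=0, probe 0,1,4,9,5 → slot 5
Table: [297, 660, ∅, ∅, 495, 572, ∅, ∅, ∅, 957, ∅]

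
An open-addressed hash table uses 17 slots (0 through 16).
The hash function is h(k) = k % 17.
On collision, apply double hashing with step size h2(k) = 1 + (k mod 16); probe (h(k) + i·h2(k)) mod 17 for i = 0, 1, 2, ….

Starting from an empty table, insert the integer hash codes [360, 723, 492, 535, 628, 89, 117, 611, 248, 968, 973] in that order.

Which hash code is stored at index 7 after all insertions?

611

360: h=3 => slot 3
723: h=9 => slot 9
492: h=16 => slot 16
535: h=8 => slot 8
628: h=16, h2=5, probe 16,4 => slot 4
89: h=4, h2=10, probe 4,14 => slot 14
117: h=15 => slot 15
611: h=16, h2=4, probe 16,3,7 => slot 7
248: h=10 => slot 10
968: h=16, h2=9, probe 16,8,0 => slot 0
973: h=4, h2=14, probe 4,1 => slot 1
Table: [968, 973, —, 360, 628, —, —, 611, 535, 723, 248, —, —, —, 89, 117, 492]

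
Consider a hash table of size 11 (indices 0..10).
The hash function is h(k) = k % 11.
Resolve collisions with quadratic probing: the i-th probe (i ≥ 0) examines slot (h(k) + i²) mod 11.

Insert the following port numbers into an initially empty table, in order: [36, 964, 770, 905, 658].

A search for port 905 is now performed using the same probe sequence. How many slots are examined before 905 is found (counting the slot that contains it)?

36 hashes to 3; slot 3 is free → place at 3.
964 hashes to 7; slot 7 is free → place at 7.
770 hashes to 0; slot 0 is free → place at 0.
905 hashes to 3; 3 taken → place at 4.
658 hashes to 9; slot 9 is free → place at 9.
Table: [770, -, -, 36, 905, -, -, 964, -, 658, -]
Lookup 905: h=3, probe 3,4 → found at 4.

2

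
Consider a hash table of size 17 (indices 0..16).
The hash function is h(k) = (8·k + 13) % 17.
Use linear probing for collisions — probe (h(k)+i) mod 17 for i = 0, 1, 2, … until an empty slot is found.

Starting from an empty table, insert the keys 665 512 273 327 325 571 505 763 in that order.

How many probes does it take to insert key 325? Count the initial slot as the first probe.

665 hashes to 12; slot 12 is free -> place at 12.
512 hashes to 12; 12 taken -> place at 13.
273 hashes to 4; slot 4 is free -> place at 4.
327 hashes to 11; slot 11 is free -> place at 11.
325 hashes to 12; 12,13 taken -> place at 14.
571 hashes to 8; slot 8 is free -> place at 8.
505 hashes to 7; slot 7 is free -> place at 7.
763 hashes to 14; 14 taken -> place at 15.
Table: [—, —, —, —, 273, —, —, 505, 571, —, —, 327, 665, 512, 325, 763, —]

3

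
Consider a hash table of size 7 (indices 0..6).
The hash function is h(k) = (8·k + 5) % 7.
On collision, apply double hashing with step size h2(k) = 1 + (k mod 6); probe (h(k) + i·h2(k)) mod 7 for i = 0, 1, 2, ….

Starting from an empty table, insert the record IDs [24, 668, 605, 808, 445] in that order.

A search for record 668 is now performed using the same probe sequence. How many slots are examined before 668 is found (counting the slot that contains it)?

24: h=1 → slot 1
668: h=1, h2=3, probe 1,4 → slot 4
605: h=1, h2=6, probe 1,0 → slot 0
808: h=1, h2=5, probe 1,6 → slot 6
445: h=2 → slot 2
Table: [605, 24, 445, —, 668, —, 808]
Lookup 668: h=1, h2=3, probe 1,4 → found at 4.

2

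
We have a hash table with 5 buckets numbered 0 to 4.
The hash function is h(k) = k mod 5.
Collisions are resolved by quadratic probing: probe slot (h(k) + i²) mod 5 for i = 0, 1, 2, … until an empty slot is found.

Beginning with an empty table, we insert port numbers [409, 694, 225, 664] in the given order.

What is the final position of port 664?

409 hashes to 4; slot 4 is free => place at 4.
694 hashes to 4; 4 taken => place at 0.
225 hashes to 0; 0 taken => place at 1.
664 hashes to 4; 4,0 taken => place at 3.
Table: [694, 225, _, 664, 409]

3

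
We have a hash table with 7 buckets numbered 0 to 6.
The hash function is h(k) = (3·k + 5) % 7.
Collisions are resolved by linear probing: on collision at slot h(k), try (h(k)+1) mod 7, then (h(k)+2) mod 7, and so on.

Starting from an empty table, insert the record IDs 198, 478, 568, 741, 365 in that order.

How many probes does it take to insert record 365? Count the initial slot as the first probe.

198 hashes to 4; slot 4 is free → place at 4.
478 hashes to 4; 4 taken → place at 5.
568 hashes to 1; slot 1 is free → place at 1.
741 hashes to 2; slot 2 is free → place at 2.
365 hashes to 1; 1,2 taken → place at 3.
Table: [∅, 568, 741, 365, 198, 478, ∅]

3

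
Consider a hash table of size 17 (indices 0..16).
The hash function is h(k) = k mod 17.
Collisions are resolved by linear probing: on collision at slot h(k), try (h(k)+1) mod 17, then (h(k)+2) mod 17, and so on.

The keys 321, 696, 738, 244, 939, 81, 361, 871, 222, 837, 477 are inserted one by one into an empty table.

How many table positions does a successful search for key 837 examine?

6

Insert 321: h=15, slot 15 empty => index 15.
Insert 696: h=16, slot 16 empty => index 16.
Insert 738: h=7, slot 7 empty => index 7.
Insert 244: h=6, slot 6 empty => index 6.
Insert 939: h=4, slot 4 empty => index 4.
Insert 81: h=13, slot 13 empty => index 13.
Insert 361: h=4, slot 4 occupied => index 5.
Insert 871: h=4, slots 4,5,6,7 occupied => index 8.
Insert 222: h=1, slot 1 empty => index 1.
Insert 837: h=4, slots 4,5,6,7,8 occupied => index 9.
Insert 477: h=1, slot 1 occupied => index 2.
Table: [—, 222, 477, —, 939, 361, 244, 738, 871, 837, —, —, —, 81, —, 321, 696]
Lookup 837: h=4, probe 4,5,6,7,8,9 → found at 9.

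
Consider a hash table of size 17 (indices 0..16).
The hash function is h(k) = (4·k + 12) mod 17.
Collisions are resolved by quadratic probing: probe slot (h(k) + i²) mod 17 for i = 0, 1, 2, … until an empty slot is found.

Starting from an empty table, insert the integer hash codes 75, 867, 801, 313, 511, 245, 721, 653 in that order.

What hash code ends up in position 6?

75

Insert 75: h=6, slot 6 empty => index 6.
Insert 867: h=12, slot 12 empty => index 12.
Insert 801: h=3, slot 3 empty => index 3.
Insert 313: h=6, slot 6 occupied => index 7.
Insert 511: h=16, slot 16 empty => index 16.
Insert 245: h=6, slots 6,7 occupied => index 10.
Insert 721: h=6, slots 6,7,10 occupied => index 15.
Insert 653: h=6, slots 6,7,10,15 occupied => index 5.
Table: [—, —, —, 801, —, 653, 75, 313, —, —, 245, —, 867, —, —, 721, 511]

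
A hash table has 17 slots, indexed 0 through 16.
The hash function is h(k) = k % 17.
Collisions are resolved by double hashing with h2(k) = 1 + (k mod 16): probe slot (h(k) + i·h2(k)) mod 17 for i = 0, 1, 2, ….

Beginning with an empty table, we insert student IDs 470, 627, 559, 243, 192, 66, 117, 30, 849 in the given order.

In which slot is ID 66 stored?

470 hashes to 11; slot 11 is free → place at 11.
627 hashes to 15; slot 15 is free → place at 15.
559 hashes to 15, h2=16; 15 taken → place at 14.
243 hashes to 5; slot 5 is free → place at 5.
192 hashes to 5, h2=1; 5 taken → place at 6.
66 hashes to 15, h2=3; 15 taken → place at 1.
117 hashes to 15, h2=6; 15 taken → place at 4.
30 hashes to 13; slot 13 is free → place at 13.
849 hashes to 16; slot 16 is free → place at 16.
Table: [—, 66, —, —, 117, 243, 192, —, —, —, —, 470, —, 30, 559, 627, 849]

1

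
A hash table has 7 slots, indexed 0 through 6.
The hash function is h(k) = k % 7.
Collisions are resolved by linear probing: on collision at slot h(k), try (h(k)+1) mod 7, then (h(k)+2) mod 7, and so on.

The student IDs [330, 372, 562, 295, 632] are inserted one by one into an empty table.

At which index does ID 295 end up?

330: h=1 -> slot 1
372: h=1, probe 1,2 -> slot 2
562: h=2, probe 2,3 -> slot 3
295: h=1, probe 1,2,3,4 -> slot 4
632: h=2, probe 2,3,4,5 -> slot 5
Table: [—, 330, 372, 562, 295, 632, —]

4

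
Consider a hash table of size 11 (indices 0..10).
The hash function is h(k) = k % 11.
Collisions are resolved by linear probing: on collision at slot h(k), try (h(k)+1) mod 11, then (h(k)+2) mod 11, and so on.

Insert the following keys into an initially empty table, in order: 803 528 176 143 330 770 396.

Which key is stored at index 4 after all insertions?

Insert 803: h=0, slot 0 empty → index 0.
Insert 528: h=0, slot 0 occupied → index 1.
Insert 176: h=0, slots 0,1 occupied → index 2.
Insert 143: h=0, slots 0,1,2 occupied → index 3.
Insert 330: h=0, slots 0,1,2,3 occupied → index 4.
Insert 770: h=0, slots 0,1,2,3,4 occupied → index 5.
Insert 396: h=0, slots 0,1,2,3,4,5 occupied → index 6.
Table: [803, 528, 176, 143, 330, 770, 396, ∅, ∅, ∅, ∅]

330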